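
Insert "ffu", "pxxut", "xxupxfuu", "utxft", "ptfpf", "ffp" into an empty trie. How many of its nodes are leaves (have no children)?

Leaves are exactly the stored words that no other stored word extends.
Those words: "ffp", "ffu", "ptfpf", "pxxut", "utxft", "xxupxfuu"
Leaf count: 6

6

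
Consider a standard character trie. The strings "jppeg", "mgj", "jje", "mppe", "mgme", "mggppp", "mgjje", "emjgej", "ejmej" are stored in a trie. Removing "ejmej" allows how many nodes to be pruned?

Walk "ejmej" from the leaf back toward the root, removing each node that no remaining word uses.
The suffix "jmej" (4 nodes) is used only by "ejmej"; the node for "e" still has the child "m", so pruning stops there.
Nodes removed: 4

4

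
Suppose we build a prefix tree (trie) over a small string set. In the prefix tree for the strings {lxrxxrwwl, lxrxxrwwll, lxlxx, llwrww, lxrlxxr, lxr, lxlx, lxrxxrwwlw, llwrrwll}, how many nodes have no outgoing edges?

6

Leaves are exactly the stored words that no other stored word extends.
Those words: "llwrrwll", "llwrww", "lxlxx", "lxrlxxr", "lxrxxrwwll", "lxrxxrwwlw"
Leaf count: 6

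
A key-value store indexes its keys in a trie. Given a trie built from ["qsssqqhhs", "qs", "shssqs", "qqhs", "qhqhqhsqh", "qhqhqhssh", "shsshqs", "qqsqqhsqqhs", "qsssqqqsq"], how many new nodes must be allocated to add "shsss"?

1

"shss" is already a path in the trie; the remaining "s" must be added.
So 5 − 4 = 1 new nodes.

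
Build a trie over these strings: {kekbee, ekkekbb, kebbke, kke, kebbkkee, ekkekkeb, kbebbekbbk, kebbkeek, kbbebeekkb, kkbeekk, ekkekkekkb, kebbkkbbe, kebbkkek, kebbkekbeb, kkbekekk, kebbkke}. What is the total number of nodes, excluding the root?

Count nodes per top-level branch (shared prefixes stored once):
  'e'-branch (ekkekbb, ekkekkeb, ekkekkekkb): 13 nodes
  'k'-branch (kbbebeekkb, kbebbekbbk, kebbke, kebbkeek, kebbkekbeb, kebbkkbbe, kebbkke, kebbkkee, kebbkkek, kekbee, kkbeekk, kkbekekk, kke): 51 nodes
Sum: 64

64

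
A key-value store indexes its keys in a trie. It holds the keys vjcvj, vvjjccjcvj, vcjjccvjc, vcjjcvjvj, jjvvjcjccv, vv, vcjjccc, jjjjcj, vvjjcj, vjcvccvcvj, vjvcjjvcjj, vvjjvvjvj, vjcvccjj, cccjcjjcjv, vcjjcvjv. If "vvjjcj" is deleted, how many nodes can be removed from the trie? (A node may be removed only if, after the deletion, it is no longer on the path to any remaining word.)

1

Walk "vvjjcj" from the leaf back toward the root, removing each node that no remaining word uses.
The suffix "j" (1 node) is used only by "vvjjcj"; the node for "vvjjc" still has the child "c", so pruning stops there.
Nodes removed: 1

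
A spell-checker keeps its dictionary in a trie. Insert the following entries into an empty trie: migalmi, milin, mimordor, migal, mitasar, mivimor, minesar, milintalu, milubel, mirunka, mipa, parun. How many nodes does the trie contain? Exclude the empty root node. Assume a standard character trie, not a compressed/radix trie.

51

For each word, the new-node count is its length minus the longest prefix already in the trie:
  "migalmi" → 7 new (m, i, g, a, l, m, i)
  "milin" → prefix "mi" already present; 3 new (l, i, n)
  "mimordor" → prefix "mi" already present; 6 new (m, o, r, d, o, r)
  "migal" → prefix "migal" already present; 0 new (none)
  "mitasar" → prefix "mi" already present; 5 new (t, a, s, a, r)
  "mivimor" → prefix "mi" already present; 5 new (v, i, m, o, r)
  "minesar" → prefix "mi" already present; 5 new (n, e, s, a, r)
  "milintalu" → prefix "milin" already present; 4 new (t, a, l, u)
  "milubel" → prefix "mil" already present; 4 new (u, b, e, l)
  "mirunka" → prefix "mi" already present; 5 new (r, u, n, k, a)
  "mipa" → prefix "mi" already present; 2 new (p, a)
  "parun" → 5 new (p, a, r, u, n)
Total nodes = 7 + 3 + 6 + 0 + 5 + 5 + 5 + 4 + 4 + 5 + 2 + 5 = 51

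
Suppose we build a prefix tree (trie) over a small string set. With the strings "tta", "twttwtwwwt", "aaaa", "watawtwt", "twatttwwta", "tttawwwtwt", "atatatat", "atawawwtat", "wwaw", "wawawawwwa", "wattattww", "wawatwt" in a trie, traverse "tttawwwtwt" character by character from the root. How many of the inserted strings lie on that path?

1

Traverse "tttawwwtwt" character by character; count nodes along the way that are marked as word ends.
Prefixes of the query that are stored words: "tttawwwtwt"
Count: 1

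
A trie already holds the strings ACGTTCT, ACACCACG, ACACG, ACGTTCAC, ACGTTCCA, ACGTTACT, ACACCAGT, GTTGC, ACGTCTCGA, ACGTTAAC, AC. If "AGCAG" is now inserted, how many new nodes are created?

4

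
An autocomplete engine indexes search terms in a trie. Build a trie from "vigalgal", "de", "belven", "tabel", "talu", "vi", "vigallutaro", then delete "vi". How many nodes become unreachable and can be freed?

0

After clearing the end-marker at "vi", prune upward until reaching a node still needed by another word.
Every node on "vi" is still needed (e.g. by "vigalgal"), so nothing is freed.
Nodes removed: 0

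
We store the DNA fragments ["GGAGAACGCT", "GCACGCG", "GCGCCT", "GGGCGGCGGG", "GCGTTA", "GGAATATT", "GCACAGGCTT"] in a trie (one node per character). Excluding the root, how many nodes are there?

42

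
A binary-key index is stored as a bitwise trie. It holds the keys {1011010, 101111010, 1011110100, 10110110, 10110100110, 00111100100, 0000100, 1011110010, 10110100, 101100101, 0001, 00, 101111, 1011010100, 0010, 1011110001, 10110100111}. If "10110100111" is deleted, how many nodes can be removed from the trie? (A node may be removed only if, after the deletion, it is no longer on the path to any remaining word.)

1

Walk "10110100111" from the leaf back toward the root, removing each node that no remaining word uses.
The suffix "1" (1 node) is used only by "10110100111"; the node for "1011010011" still has the child "0", so pruning stops there.
Nodes removed: 1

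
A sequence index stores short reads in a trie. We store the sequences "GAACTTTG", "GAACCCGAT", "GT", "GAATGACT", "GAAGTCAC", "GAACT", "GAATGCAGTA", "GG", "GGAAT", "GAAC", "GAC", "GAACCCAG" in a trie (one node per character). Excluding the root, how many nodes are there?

Insert word by word; a character creates a node only if that edge doesn't already exist:
  "GAACTTTG" → 8 new (G, A, A, C, T, T, T, G)
  "GAACCCGAT" → prefix "GAAC" already present; 5 new (C, C, G, A, T)
  "GT" → prefix "G" already present; 1 new (T)
  "GAATGACT" → prefix "GAA" already present; 5 new (T, G, A, C, T)
  "GAAGTCAC" → prefix "GAA" already present; 5 new (G, T, C, A, C)
  "GAACT" → prefix "GAACT" already present; 0 new (none)
  "GAATGCAGTA" → prefix "GAATG" already present; 5 new (C, A, G, T, A)
  "GG" → prefix "G" already present; 1 new (G)
  "GGAAT" → prefix "GG" already present; 3 new (A, A, T)
  "GAAC" → prefix "GAAC" already present; 0 new (none)
  "GAC" → prefix "GA" already present; 1 new (C)
  "GAACCCAG" → prefix "GAACCC" already present; 2 new (A, G)
Total nodes = 8 + 5 + 1 + 5 + 5 + 0 + 5 + 1 + 3 + 0 + 1 + 2 = 36

36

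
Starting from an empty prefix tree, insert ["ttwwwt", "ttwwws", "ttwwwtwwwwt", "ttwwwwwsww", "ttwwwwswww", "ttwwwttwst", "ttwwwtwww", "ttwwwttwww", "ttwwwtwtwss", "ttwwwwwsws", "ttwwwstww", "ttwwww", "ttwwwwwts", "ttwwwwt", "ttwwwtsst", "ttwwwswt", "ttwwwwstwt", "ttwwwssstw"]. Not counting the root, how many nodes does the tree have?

Trace insertions, counting only characters that open a new branch:
  "ttwwwt" → 6 new (t, t, w, w, w, t)
  "ttwwws" → prefix "ttwww" already present; 1 new (s)
  "ttwwwtwwwwt" → prefix "ttwwwt" already present; 5 new (w, w, w, w, t)
  "ttwwwwwsww" → prefix "ttwww" already present; 5 new (w, w, s, w, w)
  "ttwwwwswww" → prefix "ttwwww" already present; 4 new (s, w, w, w)
  "ttwwwttwst" → prefix "ttwwwt" already present; 4 new (t, w, s, t)
  "ttwwwtwww" → prefix "ttwwwtwww" already present; 0 new (none)
  "ttwwwttwww" → prefix "ttwwwttw" already present; 2 new (w, w)
  "ttwwwtwtwss" → prefix "ttwwwtw" already present; 4 new (t, w, s, s)
  "ttwwwwwsws" → prefix "ttwwwwwsw" already present; 1 new (s)
  "ttwwwstww" → prefix "ttwwws" already present; 3 new (t, w, w)
  "ttwwww" → prefix "ttwwww" already present; 0 new (none)
  "ttwwwwwts" → prefix "ttwwwww" already present; 2 new (t, s)
  "ttwwwwt" → prefix "ttwwww" already present; 1 new (t)
  "ttwwwtsst" → prefix "ttwwwt" already present; 3 new (s, s, t)
  "ttwwwswt" → prefix "ttwwws" already present; 2 new (w, t)
  "ttwwwwstwt" → prefix "ttwwwws" already present; 3 new (t, w, t)
  "ttwwwssstw" → prefix "ttwwws" already present; 4 new (s, s, t, w)
Total nodes = 6 + 1 + 5 + 5 + 4 + 4 + 0 + 2 + 4 + 1 + 3 + 0 + 2 + 1 + 3 + 2 + 3 + 4 = 50

50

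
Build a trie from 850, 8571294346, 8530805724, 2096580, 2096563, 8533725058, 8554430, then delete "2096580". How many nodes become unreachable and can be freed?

After clearing the end-marker at "2096580", prune upward until reaching a node still needed by another word.
The suffix "80" (2 nodes) is used only by "2096580"; the node for "20965" still has the child "6", so pruning stops there.
Nodes removed: 2

2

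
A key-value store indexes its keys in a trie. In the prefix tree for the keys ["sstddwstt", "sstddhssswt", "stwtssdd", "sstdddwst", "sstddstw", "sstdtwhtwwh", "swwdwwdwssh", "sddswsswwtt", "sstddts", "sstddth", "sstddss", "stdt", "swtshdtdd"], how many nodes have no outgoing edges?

Leaves are exactly the stored words that no other stored word extends.
Those words: "sddswsswwtt", "sstdddwst", "sstddhssswt", "sstddss", "sstddstw", "sstddth", "sstddts", "sstddwstt", "sstdtwhtwwh", "stdt", "stwtssdd", "swtshdtdd", "swwdwwdwssh"
Leaf count: 13

13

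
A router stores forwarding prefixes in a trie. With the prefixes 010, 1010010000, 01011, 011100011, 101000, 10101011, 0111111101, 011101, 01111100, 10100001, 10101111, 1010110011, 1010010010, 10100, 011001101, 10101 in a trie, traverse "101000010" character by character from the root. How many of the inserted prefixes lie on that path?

3

Walk "101000010" from the root; an end-of-word marker is hit whenever a stored word is a prefix of "101000010".
Prefixes of the query that are stored words: "10100", "101000", "10100001"
Count: 3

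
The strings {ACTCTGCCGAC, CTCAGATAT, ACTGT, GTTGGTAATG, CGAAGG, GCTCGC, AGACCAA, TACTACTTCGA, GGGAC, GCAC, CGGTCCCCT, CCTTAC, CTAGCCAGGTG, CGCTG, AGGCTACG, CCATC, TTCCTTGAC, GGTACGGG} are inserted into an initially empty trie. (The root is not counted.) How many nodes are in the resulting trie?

112

Count nodes per top-level branch (shared prefixes stored once):
  'A'-branch (ACTCTGCCGAC, ACTGT, AGACCAA, AGGCTACG): 25 nodes
  'C'-branch (CCATC, CCTTAC, CGAAGG, CGCTG, CGGTCCCCT, CTAGCCAGGTG, CTCAGATAT): 41 nodes
  'G'-branch (GCAC, GCTCGC, GGGAC, GGTACGGG, GTTGGTAATG): 27 nodes
  'T'-branch (TACTACTTCGA, TTCCTTGAC): 19 nodes
Sum: 112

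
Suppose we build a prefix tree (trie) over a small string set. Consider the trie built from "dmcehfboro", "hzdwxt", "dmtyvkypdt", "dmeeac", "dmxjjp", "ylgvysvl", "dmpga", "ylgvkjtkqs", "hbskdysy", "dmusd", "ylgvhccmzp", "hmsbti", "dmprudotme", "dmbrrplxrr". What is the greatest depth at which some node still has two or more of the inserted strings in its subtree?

4

Look for the deepest trie node that still has at least two words in its subtree.
"ylgvhccmzp" and "ylgvkjtkqs" agree on "ylgv" (4 characters) before diverging; nothing deeper is shared.
Longest shared-prefix length: 4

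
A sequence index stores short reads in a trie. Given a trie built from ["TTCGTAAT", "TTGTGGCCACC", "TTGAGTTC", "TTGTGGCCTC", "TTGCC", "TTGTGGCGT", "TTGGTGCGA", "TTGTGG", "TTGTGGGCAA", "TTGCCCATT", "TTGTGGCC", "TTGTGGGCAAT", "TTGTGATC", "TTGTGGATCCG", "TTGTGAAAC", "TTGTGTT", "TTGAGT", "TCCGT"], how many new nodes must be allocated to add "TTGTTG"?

The longest prefix of "TTGTTG" already in the trie is "TTGT" (length 4).
So 6 − 4 = 2 new nodes.

2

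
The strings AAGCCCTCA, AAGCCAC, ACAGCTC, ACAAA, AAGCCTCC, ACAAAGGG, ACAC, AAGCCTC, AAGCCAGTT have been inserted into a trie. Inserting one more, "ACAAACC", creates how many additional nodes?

The longest prefix of "ACAAACC" already in the trie is "ACAAA" (length 5).
So 7 − 5 = 2 new nodes.

2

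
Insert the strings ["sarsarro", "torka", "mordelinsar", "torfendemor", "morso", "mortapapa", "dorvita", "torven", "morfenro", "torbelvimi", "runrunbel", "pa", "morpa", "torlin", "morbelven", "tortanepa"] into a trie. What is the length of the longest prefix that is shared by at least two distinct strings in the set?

The deepest shared node is where two words last agree before diverging.
"morbelven" and "mordelinsar" agree on "mor" (3 characters) before diverging; nothing deeper is shared.
Longest shared-prefix length: 3

3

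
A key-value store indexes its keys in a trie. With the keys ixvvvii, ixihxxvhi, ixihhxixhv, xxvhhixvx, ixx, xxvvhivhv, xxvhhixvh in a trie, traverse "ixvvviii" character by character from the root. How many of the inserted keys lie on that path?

Traverse "ixvvviii" character by character; count nodes along the way that are marked as word ends.
Prefixes of the query that are stored words: "ixvvvii"
Count: 1

1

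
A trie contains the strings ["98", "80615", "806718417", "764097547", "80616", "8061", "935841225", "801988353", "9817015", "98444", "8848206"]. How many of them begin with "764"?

Traverse to the node for "764", then collect every word in that subtree.
Words under "764": 764097547
Count: 1

1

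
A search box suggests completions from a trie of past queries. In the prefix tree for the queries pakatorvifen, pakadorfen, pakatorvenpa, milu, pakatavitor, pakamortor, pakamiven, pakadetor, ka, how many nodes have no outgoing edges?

Leaves are exactly the stored words that no other stored word extends.
Those words: "ka", "milu", "pakadetor", "pakadorfen", "pakamiven", "pakamortor", "pakatavitor", "pakatorvenpa", "pakatorvifen"
Leaf count: 9

9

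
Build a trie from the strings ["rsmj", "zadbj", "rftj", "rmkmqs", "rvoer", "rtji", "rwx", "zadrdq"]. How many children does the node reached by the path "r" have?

Follow the path "r" to its node, then look at its outgoing edges.
Distinct next characters after "r": f, m, s, t, v, w.
That node has 6 child edges.

6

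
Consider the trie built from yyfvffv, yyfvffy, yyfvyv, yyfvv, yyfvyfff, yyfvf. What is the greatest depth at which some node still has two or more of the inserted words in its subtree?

The deepest shared node is where two words last agree before diverging.
"yyfvffv" and "yyfvffy" agree on "yyfvff" (6 characters) before diverging; nothing deeper is shared.
Longest shared-prefix length: 6

6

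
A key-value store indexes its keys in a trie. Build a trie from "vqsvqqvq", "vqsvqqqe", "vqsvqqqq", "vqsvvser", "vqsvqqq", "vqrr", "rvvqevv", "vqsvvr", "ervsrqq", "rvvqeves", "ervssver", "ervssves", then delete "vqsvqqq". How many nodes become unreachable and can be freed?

Walk "vqsvqqq" from the leaf back toward the root, removing each node that no remaining word uses.
Every node on "vqsvqqq" is still needed (e.g. by "vqsvqqqe"), so nothing is freed.
Nodes removed: 0

0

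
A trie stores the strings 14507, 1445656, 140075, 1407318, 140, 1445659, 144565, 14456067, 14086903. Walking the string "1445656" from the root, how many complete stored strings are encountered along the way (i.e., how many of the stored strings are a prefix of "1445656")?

Traverse "1445656" character by character; count nodes along the way that are marked as word ends.
Prefixes of the query that are stored words: "144565", "1445656"
Count: 2

2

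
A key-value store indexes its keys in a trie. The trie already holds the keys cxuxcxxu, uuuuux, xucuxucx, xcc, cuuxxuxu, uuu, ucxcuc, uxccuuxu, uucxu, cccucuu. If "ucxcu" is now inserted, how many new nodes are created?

"ucxcu" is already a full path in the trie; only an end-marker is added.
No new nodes are needed: 0.

0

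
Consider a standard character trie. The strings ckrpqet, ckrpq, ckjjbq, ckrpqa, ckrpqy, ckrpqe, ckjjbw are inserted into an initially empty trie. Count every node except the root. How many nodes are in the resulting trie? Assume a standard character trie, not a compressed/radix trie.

Count nodes per top-level branch (shared prefixes stored once):
  'c'-branch (ckjjbq, ckjjbw, ckrpq, ckrpqa, ckrpqe, ckrpqet, ckrpqy): 14 nodes
Sum: 14

14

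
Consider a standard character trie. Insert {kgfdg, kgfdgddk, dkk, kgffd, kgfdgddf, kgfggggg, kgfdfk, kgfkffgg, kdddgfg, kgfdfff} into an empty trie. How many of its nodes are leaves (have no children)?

Leaves are exactly the stored words that no other stored word extends.
Those words: "dkk", "kdddgfg", "kgfdfff", "kgfdfk", "kgfdgddf", "kgfdgddk", "kgffd", "kgfggggg", "kgfkffgg"
Leaf count: 9

9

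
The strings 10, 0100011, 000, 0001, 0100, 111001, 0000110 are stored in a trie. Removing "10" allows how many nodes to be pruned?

1

A node on "10"'s path can go only if nothing else ends at it or branches off below it.
The suffix "0" (1 node) is used only by "10"; the node for "1" still has the child "1", so pruning stops there.
Nodes removed: 1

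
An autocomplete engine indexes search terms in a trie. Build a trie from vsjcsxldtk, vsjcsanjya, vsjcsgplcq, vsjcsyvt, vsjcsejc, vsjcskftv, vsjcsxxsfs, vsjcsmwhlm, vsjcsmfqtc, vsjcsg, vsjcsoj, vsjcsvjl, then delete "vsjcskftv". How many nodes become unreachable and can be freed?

4

Walk "vsjcskftv" from the leaf back toward the root, removing each node that no remaining word uses.
The suffix "kftv" (4 nodes) is used only by "vsjcskftv"; the node for "vsjcs" still has the child "x", so pruning stops there.
Nodes removed: 4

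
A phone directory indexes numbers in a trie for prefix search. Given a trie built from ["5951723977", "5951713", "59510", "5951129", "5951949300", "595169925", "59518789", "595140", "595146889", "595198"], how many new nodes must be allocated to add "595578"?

The longest prefix of "595578" already in the trie is "595" (length 3).
Each of the 3 remaining characters creates one node.

3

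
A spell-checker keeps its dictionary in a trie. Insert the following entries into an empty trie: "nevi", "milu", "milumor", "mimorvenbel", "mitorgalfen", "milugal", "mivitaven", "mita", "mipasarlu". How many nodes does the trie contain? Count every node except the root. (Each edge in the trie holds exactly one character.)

47

For each word, the new-node count is its length minus the longest prefix already in the trie:
  "nevi" → 4 new (n, e, v, i)
  "milu" → 4 new (m, i, l, u)
  "milumor" → prefix "milu" already present; 3 new (m, o, r)
  "mimorvenbel" → prefix "mi" already present; 9 new (m, o, r, v, e, n, b, e, l)
  "mitorgalfen" → prefix "mi" already present; 9 new (t, o, r, g, a, l, f, e, n)
  "milugal" → prefix "milu" already present; 3 new (g, a, l)
  "mivitaven" → prefix "mi" already present; 7 new (v, i, t, a, v, e, n)
  "mita" → prefix "mit" already present; 1 new (a)
  "mipasarlu" → prefix "mi" already present; 7 new (p, a, s, a, r, l, u)
Total nodes = 4 + 4 + 3 + 9 + 9 + 3 + 7 + 1 + 7 = 47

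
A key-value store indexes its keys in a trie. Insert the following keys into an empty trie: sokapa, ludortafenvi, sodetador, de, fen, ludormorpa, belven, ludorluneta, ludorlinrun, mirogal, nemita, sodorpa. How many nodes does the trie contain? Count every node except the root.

Count nodes per top-level branch (shared prefixes stored once):
  'b'-branch (belven): 6 nodes
  'd'-branch (de): 2 nodes
  'f'-branch (fen): 3 nodes
  'l'-branch (ludorlinrun, ludorluneta, ludormorpa, ludortafenvi): 28 nodes
  'm'-branch (mirogal): 7 nodes
  'n'-branch (nemita): 6 nodes
  's'-branch (sodetador, sodorpa, sokapa): 17 nodes
Sum: 69

69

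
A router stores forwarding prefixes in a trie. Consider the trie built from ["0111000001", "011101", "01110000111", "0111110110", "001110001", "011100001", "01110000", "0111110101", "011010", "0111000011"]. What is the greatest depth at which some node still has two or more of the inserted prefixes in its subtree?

10

The deepest shared node is where two words last agree before diverging.
e.g. "0111000011" and "01110000111" share the prefix "0111000011" of length 10; no pair shares a longer one.
Longest shared-prefix length: 10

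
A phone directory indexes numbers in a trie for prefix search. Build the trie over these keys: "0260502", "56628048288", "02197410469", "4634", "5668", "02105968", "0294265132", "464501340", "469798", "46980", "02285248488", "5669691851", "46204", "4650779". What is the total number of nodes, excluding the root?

Trace insertions, counting only characters that open a new branch:
  "0260502" → 7 new (0, 2, 6, 0, 5, 0, 2)
  "56628048288" → 11 new (5, 6, 6, 2, 8, 0, 4, 8, 2, 8, 8)
  "02197410469" → prefix "02" already present; 9 new (1, 9, 7, 4, 1, 0, 4, 6, 9)
  "4634" → 4 new (4, 6, 3, 4)
  "5668" → prefix "566" already present; 1 new (8)
  "02105968" → prefix "021" already present; 5 new (0, 5, 9, 6, 8)
  "0294265132" → prefix "02" already present; 8 new (9, 4, 2, 6, 5, 1, 3, 2)
  "464501340" → prefix "46" already present; 7 new (4, 5, 0, 1, 3, 4, 0)
  "469798" → prefix "46" already present; 4 new (9, 7, 9, 8)
  "46980" → prefix "469" already present; 2 new (8, 0)
  "02285248488" → prefix "02" already present; 9 new (2, 8, 5, 2, 4, 8, 4, 8, 8)
  "5669691851" → prefix "566" already present; 7 new (9, 6, 9, 1, 8, 5, 1)
  "46204" → prefix "46" already present; 3 new (2, 0, 4)
  "4650779" → prefix "46" already present; 5 new (5, 0, 7, 7, 9)
Total nodes = 7 + 11 + 9 + 4 + 1 + 5 + 8 + 7 + 4 + 2 + 9 + 7 + 3 + 5 = 82

82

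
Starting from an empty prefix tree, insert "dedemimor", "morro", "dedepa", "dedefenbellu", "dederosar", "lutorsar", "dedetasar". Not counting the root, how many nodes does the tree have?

Trace insertions, counting only characters that open a new branch:
  "dedemimor" → 9 new (d, e, d, e, m, i, m, o, r)
  "morro" → 5 new (m, o, r, r, o)
  "dedepa" → prefix "dede" already present; 2 new (p, a)
  "dedefenbellu" → prefix "dede" already present; 8 new (f, e, n, b, e, l, l, u)
  "dederosar" → prefix "dede" already present; 5 new (r, o, s, a, r)
  "lutorsar" → 8 new (l, u, t, o, r, s, a, r)
  "dedetasar" → prefix "dede" already present; 5 new (t, a, s, a, r)
Total nodes = 9 + 5 + 2 + 8 + 5 + 8 + 5 = 42

42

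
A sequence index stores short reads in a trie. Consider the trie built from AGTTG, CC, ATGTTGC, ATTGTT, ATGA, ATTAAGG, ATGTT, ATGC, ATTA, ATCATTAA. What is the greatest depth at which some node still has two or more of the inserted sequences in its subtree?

The deepest shared node is where two words last agree before diverging.
e.g. "ATGTT" and "ATGTTGC" share the prefix "ATGTT" of length 5; no pair shares a longer one.
Longest shared-prefix length: 5

5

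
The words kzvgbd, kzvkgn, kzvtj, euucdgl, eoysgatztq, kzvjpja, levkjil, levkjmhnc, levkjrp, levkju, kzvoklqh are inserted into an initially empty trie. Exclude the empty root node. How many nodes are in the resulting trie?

50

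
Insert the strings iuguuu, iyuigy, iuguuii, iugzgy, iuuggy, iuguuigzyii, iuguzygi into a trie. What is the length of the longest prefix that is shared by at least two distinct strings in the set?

6

The deepest shared node is where two words last agree before diverging.
e.g. "iuguuigzyii" and "iuguuii" share the prefix "iuguui" of length 6; no pair shares a longer one.
Longest shared-prefix length: 6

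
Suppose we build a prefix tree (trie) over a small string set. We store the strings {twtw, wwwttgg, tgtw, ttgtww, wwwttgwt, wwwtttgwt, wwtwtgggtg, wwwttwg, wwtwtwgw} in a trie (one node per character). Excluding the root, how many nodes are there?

Insert word by word; a character creates a node only if that edge doesn't already exist:
  "twtw" → 4 new (t, w, t, w)
  "wwwttgg" → 7 new (w, w, w, t, t, g, g)
  "tgtw" → prefix "t" already present; 3 new (g, t, w)
  "ttgtww" → prefix "t" already present; 5 new (t, g, t, w, w)
  "wwwttgwt" → prefix "wwwttg" already present; 2 new (w, t)
  "wwwtttgwt" → prefix "wwwtt" already present; 4 new (t, g, w, t)
  "wwtwtgggtg" → prefix "ww" already present; 8 new (t, w, t, g, g, g, t, g)
  "wwwttwg" → prefix "wwwtt" already present; 2 new (w, g)
  "wwtwtwgw" → prefix "wwtwt" already present; 3 new (w, g, w)
Total nodes = 4 + 7 + 3 + 5 + 2 + 4 + 8 + 2 + 3 = 38

38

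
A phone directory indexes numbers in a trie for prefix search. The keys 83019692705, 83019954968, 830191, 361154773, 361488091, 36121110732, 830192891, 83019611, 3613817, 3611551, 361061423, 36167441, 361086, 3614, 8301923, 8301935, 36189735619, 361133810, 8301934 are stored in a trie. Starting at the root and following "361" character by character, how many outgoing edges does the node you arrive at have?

7

Follow the path "361" to its node, then look at its outgoing edges.
Characters that immediately follow "361" among the stored strings: {0, 1, 2, 3, 4, 6, 8}.
That node has 7 child edges.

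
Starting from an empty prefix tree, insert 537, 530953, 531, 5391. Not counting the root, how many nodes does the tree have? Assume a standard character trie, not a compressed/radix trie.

10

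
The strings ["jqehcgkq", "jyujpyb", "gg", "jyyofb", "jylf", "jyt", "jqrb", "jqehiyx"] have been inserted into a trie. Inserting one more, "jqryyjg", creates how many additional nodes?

Walking "jqryyjg" from the root, the first 3 characters ("jqr") follow existing edges; "y" is the first miss.
So 7 − 3 = 4 new nodes.

4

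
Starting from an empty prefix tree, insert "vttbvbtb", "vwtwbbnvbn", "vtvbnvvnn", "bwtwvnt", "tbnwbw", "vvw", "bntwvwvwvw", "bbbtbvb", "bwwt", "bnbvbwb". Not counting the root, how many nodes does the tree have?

61

Trace insertions, counting only characters that open a new branch:
  "vttbvbtb" → 8 new (v, t, t, b, v, b, t, b)
  "vwtwbbnvbn" → prefix "v" already present; 9 new (w, t, w, b, b, n, v, b, n)
  "vtvbnvvnn" → prefix "vt" already present; 7 new (v, b, n, v, v, n, n)
  "bwtwvnt" → 7 new (b, w, t, w, v, n, t)
  "tbnwbw" → 6 new (t, b, n, w, b, w)
  "vvw" → prefix "v" already present; 2 new (v, w)
  "bntwvwvwvw" → prefix "b" already present; 9 new (n, t, w, v, w, v, w, v, w)
  "bbbtbvb" → prefix "b" already present; 6 new (b, b, t, b, v, b)
  "bwwt" → prefix "bw" already present; 2 new (w, t)
  "bnbvbwb" → prefix "bn" already present; 5 new (b, v, b, w, b)
Total nodes = 8 + 9 + 7 + 7 + 6 + 2 + 9 + 6 + 2 + 5 = 61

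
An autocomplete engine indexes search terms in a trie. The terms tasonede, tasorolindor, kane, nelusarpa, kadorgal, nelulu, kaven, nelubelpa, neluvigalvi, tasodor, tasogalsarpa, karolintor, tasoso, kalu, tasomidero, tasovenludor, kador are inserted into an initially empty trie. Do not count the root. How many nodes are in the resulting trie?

Trace insertions, counting only characters that open a new branch:
  "tasonede" → 8 new (t, a, s, o, n, e, d, e)
  "tasorolindor" → prefix "taso" already present; 8 new (r, o, l, i, n, d, o, r)
  "kane" → 4 new (k, a, n, e)
  "nelusarpa" → 9 new (n, e, l, u, s, a, r, p, a)
  "kadorgal" → prefix "ka" already present; 6 new (d, o, r, g, a, l)
  "nelulu" → prefix "nelu" already present; 2 new (l, u)
  "kaven" → prefix "ka" already present; 3 new (v, e, n)
  "nelubelpa" → prefix "nelu" already present; 5 new (b, e, l, p, a)
  "neluvigalvi" → prefix "nelu" already present; 7 new (v, i, g, a, l, v, i)
  "tasodor" → prefix "taso" already present; 3 new (d, o, r)
  "tasogalsarpa" → prefix "taso" already present; 8 new (g, a, l, s, a, r, p, a)
  "karolintor" → prefix "ka" already present; 8 new (r, o, l, i, n, t, o, r)
  "tasoso" → prefix "taso" already present; 2 new (s, o)
  "kalu" → prefix "ka" already present; 2 new (l, u)
  "tasomidero" → prefix "taso" already present; 6 new (m, i, d, e, r, o)
  "tasovenludor" → prefix "taso" already present; 8 new (v, e, n, l, u, d, o, r)
  "kador" → prefix "kador" already present; 0 new (none)
Total nodes = 8 + 8 + 4 + 9 + 6 + 2 + 3 + 5 + 7 + 3 + 8 + 8 + 2 + 2 + 6 + 8 + 0 = 89

89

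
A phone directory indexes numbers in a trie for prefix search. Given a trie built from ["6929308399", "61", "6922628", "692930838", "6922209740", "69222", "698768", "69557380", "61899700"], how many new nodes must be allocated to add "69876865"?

2

"698768" is already a path in the trie; the remaining "65" must be added.
So 8 − 6 = 2 new nodes.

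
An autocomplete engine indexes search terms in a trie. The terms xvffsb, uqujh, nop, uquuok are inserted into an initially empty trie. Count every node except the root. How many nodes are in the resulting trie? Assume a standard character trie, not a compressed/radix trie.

Trace insertions, counting only characters that open a new branch:
  "xvffsb" → 6 new (x, v, f, f, s, b)
  "uqujh" → 5 new (u, q, u, j, h)
  "nop" → 3 new (n, o, p)
  "uquuok" → prefix "uqu" already present; 3 new (u, o, k)
Total nodes = 6 + 5 + 3 + 3 = 17

17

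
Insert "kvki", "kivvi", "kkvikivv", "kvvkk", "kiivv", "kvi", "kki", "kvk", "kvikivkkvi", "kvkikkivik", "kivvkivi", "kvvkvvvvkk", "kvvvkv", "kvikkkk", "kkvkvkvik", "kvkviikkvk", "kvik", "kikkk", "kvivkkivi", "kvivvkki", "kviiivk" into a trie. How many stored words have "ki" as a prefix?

4

Walk to "ki"; the words in its subtree are exactly those with that prefix.
Matches: "kiivv", "kikkk", "kivvi", "kivvkivi"
Count: 4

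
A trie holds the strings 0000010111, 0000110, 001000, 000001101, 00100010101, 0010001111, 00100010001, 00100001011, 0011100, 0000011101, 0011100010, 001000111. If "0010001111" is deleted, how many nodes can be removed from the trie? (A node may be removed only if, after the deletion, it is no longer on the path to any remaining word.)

1

Walk "0010001111" from the leaf back toward the root, removing each node that no remaining word uses.
The suffix "1" (1 node) is used only by "0010001111"; "001000111" is itself a stored word, so pruning stops there.
Nodes removed: 1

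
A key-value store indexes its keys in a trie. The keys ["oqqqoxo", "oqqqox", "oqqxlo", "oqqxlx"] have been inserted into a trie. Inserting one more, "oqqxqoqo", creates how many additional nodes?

4

The longest prefix of "oqqxqoqo" already in the trie is "oqqx" (length 4).
New nodes needed: |"oqqxqoqo"| − 4 = 8 − 4 = 4.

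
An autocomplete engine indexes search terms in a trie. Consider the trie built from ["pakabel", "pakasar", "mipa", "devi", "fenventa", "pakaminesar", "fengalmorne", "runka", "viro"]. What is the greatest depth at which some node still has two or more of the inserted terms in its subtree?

4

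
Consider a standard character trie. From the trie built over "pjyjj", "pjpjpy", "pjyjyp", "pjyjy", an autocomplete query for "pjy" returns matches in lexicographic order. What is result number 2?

pjyjy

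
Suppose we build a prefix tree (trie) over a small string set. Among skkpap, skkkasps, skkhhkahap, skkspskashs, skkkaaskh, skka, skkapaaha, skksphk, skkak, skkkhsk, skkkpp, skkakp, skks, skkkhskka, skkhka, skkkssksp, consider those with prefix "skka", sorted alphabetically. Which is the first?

skka

DFS of the "skka" subtree visits, in order: "skka", "skkak", "skkakp", "skkapaaha"
Position 1: skka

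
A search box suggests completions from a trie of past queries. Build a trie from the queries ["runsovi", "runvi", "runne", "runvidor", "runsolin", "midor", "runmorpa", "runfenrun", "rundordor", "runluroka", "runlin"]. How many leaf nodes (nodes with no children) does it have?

10

Leaves are exactly the stored words that no other stored word extends.
Those words: "midor", "rundordor", "runfenrun", "runlin", "runluroka", "runmorpa", "runne", "runsolin", "runsovi", "runvidor"
Leaf count: 10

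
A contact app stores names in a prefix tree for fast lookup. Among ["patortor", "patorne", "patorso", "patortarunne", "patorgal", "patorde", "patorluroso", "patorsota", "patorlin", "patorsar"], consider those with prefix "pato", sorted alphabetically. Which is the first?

Filter for "pato…" and sort: "patorde", "patorgal", "patorlin", "patorluroso", "patorne", "patorsar", "patorso", "patorsota", "patortarunne", "patortor"
The 1st is patorde.

patorde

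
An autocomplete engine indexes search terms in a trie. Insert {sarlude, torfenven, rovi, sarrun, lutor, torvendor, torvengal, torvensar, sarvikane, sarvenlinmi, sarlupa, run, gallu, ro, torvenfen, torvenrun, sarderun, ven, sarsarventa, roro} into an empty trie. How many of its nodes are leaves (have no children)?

19

Leaves are exactly the stored words that no other stored word extends.
Those words: "gallu", "lutor", "roro", "rovi", "run", "sarderun", "sarlude", "sarlupa", "sarrun", "sarsarventa", "sarvenlinmi", "sarvikane", "torfenven", "torvendor", "torvenfen", "torvengal", "torvenrun", "torvensar", "ven"
Leaf count: 19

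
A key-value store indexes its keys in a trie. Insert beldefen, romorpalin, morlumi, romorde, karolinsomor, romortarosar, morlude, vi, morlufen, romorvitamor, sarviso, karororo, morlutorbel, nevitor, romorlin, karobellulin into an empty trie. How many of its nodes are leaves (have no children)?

16

Leaves are exactly the stored words that no other stored word extends.
Those words: "beldefen", "karobellulin", "karolinsomor", "karororo", "morlude", "morlufen", "morlumi", "morlutorbel", "nevitor", "romorde", "romorlin", "romorpalin", "romortarosar", "romorvitamor", "sarviso", "vi"
Leaf count: 16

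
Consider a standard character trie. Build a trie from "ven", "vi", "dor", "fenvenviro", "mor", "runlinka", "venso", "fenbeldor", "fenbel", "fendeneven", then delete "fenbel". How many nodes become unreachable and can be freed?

After clearing the end-marker at "fenbel", prune upward until reaching a node still needed by another word.
Every node on "fenbel" is still needed (e.g. by "fenbeldor"), so nothing is freed.
Nodes removed: 0

0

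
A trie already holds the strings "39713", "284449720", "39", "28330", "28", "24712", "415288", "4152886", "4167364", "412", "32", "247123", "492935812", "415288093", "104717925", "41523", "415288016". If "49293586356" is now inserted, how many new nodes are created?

4

Walking "49293586356" from the root, the first 7 characters ("4929358") follow existing edges; "6" is the first miss.
New nodes needed: |"49293586356"| − 7 = 11 − 7 = 4.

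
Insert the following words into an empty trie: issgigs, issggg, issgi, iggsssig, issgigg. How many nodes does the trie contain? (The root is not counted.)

Count nodes per top-level branch (shared prefixes stored once):
  'i'-branch (iggsssig, issggg, issgi, issgigg, issgigs): 17 nodes
Sum: 17

17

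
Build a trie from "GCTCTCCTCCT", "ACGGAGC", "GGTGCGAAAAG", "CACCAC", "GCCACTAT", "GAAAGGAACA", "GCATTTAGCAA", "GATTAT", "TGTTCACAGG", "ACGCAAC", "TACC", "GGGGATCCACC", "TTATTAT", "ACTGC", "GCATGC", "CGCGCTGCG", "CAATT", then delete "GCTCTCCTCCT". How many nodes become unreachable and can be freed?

9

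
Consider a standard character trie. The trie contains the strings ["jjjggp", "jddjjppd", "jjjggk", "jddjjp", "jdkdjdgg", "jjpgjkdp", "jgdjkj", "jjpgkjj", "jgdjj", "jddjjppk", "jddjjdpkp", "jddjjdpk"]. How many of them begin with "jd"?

Traverse to the node for "jd", then collect every word in that subtree.
Words under "jd": jddjjdpk, jddjjdpkp, jddjjp, jddjjppd, jddjjppk, jdkdjdgg
Count: 6

6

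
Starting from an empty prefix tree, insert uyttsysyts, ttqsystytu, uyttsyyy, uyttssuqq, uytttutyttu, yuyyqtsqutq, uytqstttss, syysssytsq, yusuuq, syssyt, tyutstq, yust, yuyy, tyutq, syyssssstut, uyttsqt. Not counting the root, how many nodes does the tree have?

84

Trace insertions, counting only characters that open a new branch:
  "uyttsysyts" → 10 new (u, y, t, t, s, y, s, y, t, s)
  "ttqsystytu" → 10 new (t, t, q, s, y, s, t, y, t, u)
  "uyttsyyy" → prefix "uyttsy" already present; 2 new (y, y)
  "uyttssuqq" → prefix "uytts" already present; 4 new (s, u, q, q)
  "uytttutyttu" → prefix "uytt" already present; 7 new (t, u, t, y, t, t, u)
  "yuyyqtsqutq" → 11 new (y, u, y, y, q, t, s, q, u, t, q)
  "uytqstttss" → prefix "uyt" already present; 7 new (q, s, t, t, t, s, s)
  "syysssytsq" → 10 new (s, y, y, s, s, s, y, t, s, q)
  "yusuuq" → prefix "yu" already present; 4 new (s, u, u, q)
  "syssyt" → prefix "sy" already present; 4 new (s, s, y, t)
  "tyutstq" → prefix "t" already present; 6 new (y, u, t, s, t, q)
  "yust" → prefix "yus" already present; 1 new (t)
  "yuyy" → prefix "yuyy" already present; 0 new (none)
  "tyutq" → prefix "tyut" already present; 1 new (q)
  "syyssssstut" → prefix "syysss" already present; 5 new (s, s, t, u, t)
  "uyttsqt" → prefix "uytts" already present; 2 new (q, t)
Total nodes = 10 + 10 + 2 + 4 + 7 + 11 + 7 + 10 + 4 + 4 + 6 + 1 + 0 + 1 + 5 + 2 = 84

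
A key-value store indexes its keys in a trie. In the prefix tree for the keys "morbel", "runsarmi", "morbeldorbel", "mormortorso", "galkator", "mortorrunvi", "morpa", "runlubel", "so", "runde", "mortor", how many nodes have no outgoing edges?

9

A leaf is a node with no children — equivalently, the end of a word that is not a proper prefix of any other stored word.
Those words: "galkator", "morbeldorbel", "mormortorso", "morpa", "mortorrunvi", "runde", "runlubel", "runsarmi", "so"
Leaf count: 9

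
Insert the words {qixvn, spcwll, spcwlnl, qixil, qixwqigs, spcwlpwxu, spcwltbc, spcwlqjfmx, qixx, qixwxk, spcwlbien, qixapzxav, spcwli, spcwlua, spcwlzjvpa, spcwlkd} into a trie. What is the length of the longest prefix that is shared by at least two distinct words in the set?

Equivalently: take the maximum, over all pairs, of their longest common prefix length.
"spcwlbien" and "spcwli" agree on "spcwl" (5 characters) before diverging; nothing deeper is shared.
Longest shared-prefix length: 5

5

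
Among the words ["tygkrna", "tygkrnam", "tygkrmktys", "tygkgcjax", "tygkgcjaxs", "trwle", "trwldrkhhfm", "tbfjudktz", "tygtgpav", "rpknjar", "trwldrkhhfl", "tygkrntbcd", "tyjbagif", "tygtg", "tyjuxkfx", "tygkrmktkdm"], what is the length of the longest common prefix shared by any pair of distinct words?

10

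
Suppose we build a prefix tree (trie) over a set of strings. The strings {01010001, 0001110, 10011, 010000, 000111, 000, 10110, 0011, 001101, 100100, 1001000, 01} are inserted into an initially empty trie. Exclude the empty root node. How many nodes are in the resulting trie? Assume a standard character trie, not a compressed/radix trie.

32

For each word, the new-node count is its length minus the longest prefix already in the trie:
  "01010001" → 8 new (0, 1, 0, 1, 0, 0, 0, 1)
  "0001110" → prefix "0" already present; 6 new (0, 0, 1, 1, 1, 0)
  "10011" → 5 new (1, 0, 0, 1, 1)
  "010000" → prefix "010" already present; 3 new (0, 0, 0)
  "000111" → prefix "000111" already present; 0 new (none)
  "000" → prefix "000" already present; 0 new (none)
  "10110" → prefix "10" already present; 3 new (1, 1, 0)
  "0011" → prefix "00" already present; 2 new (1, 1)
  "001101" → prefix "0011" already present; 2 new (0, 1)
  "100100" → prefix "1001" already present; 2 new (0, 0)
  "1001000" → prefix "100100" already present; 1 new (0)
  "01" → prefix "01" already present; 0 new (none)
Total nodes = 8 + 6 + 5 + 3 + 0 + 0 + 3 + 2 + 2 + 2 + 1 + 0 = 32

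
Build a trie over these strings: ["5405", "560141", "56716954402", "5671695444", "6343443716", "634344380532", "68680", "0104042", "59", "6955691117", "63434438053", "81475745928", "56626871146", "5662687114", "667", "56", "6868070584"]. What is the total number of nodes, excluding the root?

Count nodes per top-level branch (shared prefixes stored once):
  '0'-branch (0104042): 7 nodes
  '5'-branch (5405, 56, 560141, 5662687114, 56626871146, 56716954402, 5671695444, 59): 29 nodes
  '6'-branch (6343443716, 63434438053, 634344380532, 667, 68680, 6868070584, 6955691117): 35 nodes
  '8'-branch (81475745928): 11 nodes
Sum: 82

82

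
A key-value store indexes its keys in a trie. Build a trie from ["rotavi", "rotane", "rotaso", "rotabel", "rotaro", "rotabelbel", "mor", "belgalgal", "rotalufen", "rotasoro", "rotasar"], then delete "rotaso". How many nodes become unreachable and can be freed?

A node on "rotaso"'s path can go only if nothing else ends at it or branches off below it.
Every node on "rotaso" is still needed (e.g. by "rotasoro"), so nothing is freed.
Nodes removed: 0

0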